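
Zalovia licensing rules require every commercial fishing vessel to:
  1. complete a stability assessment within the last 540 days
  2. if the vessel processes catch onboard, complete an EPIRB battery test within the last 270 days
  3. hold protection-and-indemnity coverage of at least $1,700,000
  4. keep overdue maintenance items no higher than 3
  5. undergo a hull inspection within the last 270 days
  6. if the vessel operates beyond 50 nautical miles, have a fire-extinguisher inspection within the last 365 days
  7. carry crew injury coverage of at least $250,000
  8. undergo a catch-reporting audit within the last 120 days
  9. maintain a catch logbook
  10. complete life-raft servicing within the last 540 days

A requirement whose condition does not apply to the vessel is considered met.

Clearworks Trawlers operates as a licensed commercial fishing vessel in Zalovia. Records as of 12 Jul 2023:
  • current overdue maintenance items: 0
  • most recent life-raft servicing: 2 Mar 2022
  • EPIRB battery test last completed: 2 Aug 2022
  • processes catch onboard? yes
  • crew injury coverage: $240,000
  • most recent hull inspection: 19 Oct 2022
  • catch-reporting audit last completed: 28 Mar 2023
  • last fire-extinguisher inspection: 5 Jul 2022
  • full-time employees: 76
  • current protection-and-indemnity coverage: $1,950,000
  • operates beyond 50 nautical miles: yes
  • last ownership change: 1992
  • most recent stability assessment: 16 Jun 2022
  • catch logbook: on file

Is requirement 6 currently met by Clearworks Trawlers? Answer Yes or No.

No

6. condition 'operates beyond 50 nautical miles' holds; fire-extinguisher inspection 372 days ago vs limit 365 → not met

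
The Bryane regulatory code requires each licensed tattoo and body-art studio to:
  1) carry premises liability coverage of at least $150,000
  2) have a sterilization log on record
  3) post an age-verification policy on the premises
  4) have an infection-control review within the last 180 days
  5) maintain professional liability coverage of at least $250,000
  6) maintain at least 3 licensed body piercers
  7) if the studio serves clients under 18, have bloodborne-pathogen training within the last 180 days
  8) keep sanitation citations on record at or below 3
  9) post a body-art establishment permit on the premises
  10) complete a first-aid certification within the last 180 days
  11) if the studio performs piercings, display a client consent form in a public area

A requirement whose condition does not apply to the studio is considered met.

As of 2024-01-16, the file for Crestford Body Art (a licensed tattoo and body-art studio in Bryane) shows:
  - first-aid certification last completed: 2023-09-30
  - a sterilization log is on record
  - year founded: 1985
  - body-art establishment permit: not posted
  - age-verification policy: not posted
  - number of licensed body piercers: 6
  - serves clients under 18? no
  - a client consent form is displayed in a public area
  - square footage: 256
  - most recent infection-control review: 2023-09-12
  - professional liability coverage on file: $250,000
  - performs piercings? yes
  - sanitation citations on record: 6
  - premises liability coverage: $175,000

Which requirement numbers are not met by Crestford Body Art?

3, 8, 9

1. premises liability coverage $175,000 ≥ $150,000 → met
2. sterilization log present → met
3. age-verification policy absent → not met
4. infection-control review 126 days ago vs limit 180 → met
5. professional liability coverage $250,000 ≥ $250,000 → met
6. licensed body piercers 6 ≥ 3 → met
7. condition 'serves clients under 18' does not hold → requirement n/a → met
8. sanitation citations on record 6 > 3 → not met
9. body-art establishment permit absent → not met
10. first-aid certification 108 days ago vs limit 180 → met
11. condition 'performs piercings' holds; client consent form present → met
Not met: 3, 8, 9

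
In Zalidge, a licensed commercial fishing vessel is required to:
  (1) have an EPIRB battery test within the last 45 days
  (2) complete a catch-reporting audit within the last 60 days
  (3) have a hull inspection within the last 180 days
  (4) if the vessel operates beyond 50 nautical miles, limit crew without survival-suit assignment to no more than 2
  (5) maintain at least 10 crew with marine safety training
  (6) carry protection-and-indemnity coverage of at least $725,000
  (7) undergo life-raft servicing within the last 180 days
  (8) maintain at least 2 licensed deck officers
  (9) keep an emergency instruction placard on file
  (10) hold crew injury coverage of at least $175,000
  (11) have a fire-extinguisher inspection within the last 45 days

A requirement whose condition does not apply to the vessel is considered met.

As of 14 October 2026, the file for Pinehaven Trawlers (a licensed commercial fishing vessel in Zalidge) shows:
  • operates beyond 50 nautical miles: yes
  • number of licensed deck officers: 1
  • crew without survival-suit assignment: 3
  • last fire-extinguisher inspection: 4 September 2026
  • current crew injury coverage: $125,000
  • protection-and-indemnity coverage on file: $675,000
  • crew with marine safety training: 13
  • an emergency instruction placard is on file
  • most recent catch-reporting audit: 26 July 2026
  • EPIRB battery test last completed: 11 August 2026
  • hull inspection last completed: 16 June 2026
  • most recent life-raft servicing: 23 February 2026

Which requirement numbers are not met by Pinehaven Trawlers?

1, 2, 4, 6, 7, 8, 10

1. EPIRB battery test 64 days ago vs limit 45 → not met
2. catch-reporting audit 80 days ago vs limit 60 → not met
3. hull inspection 120 days ago vs limit 180 → met
4. condition 'operates beyond 50 nautical miles' holds; crew without survival-suit assignment 3 > 2 → not met
5. crew with marine safety training 13 ≥ 10 → met
6. protection-and-indemnity coverage $675,000 < $725,000 → not met
7. life-raft servicing 233 days ago vs limit 180 → not met
8. licensed deck officers 1 < 2 → not met
9. emergency instruction placard present → met
10. crew injury coverage $125,000 < $175,000 → not met
11. fire-extinguisher inspection 40 days ago vs limit 45 → met
Not met: 1, 2, 4, 6, 7, 8, 10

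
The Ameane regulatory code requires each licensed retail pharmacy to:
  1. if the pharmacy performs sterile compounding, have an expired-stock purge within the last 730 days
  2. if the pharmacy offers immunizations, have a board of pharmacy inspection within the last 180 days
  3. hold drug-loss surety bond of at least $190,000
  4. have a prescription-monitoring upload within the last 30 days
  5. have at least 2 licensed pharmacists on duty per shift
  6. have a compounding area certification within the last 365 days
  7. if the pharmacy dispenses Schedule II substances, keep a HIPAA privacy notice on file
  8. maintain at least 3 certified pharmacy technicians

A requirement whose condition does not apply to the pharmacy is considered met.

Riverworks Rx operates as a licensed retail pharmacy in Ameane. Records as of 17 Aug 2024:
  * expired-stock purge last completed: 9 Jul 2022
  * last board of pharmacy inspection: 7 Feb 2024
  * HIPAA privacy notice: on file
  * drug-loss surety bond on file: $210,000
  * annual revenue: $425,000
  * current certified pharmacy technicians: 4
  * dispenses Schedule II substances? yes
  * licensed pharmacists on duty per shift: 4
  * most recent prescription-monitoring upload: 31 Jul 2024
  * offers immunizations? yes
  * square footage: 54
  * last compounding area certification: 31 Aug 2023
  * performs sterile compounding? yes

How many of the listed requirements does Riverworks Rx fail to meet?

2

1. condition 'performs sterile compounding' holds; expired-stock purge 770 days ago vs limit 730 → not met
2. condition 'offers immunizations' holds; board of pharmacy inspection 192 days ago vs limit 180 → not met
3. drug-loss surety bond $210,000 ≥ $190,000 → met
4. prescription-monitoring upload 17 days ago vs limit 30 → met
5. licensed pharmacists on duty per shift 4 ≥ 2 → met
6. compounding area certification 352 days ago vs limit 365 → met
7. condition 'dispenses Schedule II substances' holds; HIPAA privacy notice present → met
8. certified pharmacy technicians 4 ≥ 3 → met
Not met: 2 of 8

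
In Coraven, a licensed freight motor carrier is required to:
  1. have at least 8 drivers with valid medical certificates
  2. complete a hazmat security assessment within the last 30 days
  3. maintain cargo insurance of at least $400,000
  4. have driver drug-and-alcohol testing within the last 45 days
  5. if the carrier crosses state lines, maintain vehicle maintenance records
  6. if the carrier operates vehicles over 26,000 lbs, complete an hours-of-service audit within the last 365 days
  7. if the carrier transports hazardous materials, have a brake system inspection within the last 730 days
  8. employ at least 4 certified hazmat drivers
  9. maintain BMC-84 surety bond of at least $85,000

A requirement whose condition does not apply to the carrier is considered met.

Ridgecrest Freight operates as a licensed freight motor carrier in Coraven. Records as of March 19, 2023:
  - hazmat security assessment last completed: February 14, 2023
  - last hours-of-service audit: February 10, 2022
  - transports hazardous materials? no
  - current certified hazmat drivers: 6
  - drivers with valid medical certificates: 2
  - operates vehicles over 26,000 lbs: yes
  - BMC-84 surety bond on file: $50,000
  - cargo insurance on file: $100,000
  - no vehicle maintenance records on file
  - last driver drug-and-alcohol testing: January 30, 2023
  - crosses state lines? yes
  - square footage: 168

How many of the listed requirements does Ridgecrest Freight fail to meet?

1. drivers with valid medical certificates 2 < 8 → not met
2. hazmat security assessment 33 days ago vs limit 30 → not met
3. cargo insurance $100,000 < $400,000 → not met
4. driver drug-and-alcohol testing 48 days ago vs limit 45 → not met
5. condition 'crosses state lines' holds; vehicle maintenance records absent → not met
6. condition 'operates vehicles over 26,000 lbs' holds; hours-of-service audit 402 days ago vs limit 365 → not met
7. condition 'transports hazardous materials' does not hold → requirement n/a → met
8. certified hazmat drivers 6 ≥ 4 → met
9. BMC-84 surety bond $50,000 < $85,000 → not met
Not met: 7 of 9

7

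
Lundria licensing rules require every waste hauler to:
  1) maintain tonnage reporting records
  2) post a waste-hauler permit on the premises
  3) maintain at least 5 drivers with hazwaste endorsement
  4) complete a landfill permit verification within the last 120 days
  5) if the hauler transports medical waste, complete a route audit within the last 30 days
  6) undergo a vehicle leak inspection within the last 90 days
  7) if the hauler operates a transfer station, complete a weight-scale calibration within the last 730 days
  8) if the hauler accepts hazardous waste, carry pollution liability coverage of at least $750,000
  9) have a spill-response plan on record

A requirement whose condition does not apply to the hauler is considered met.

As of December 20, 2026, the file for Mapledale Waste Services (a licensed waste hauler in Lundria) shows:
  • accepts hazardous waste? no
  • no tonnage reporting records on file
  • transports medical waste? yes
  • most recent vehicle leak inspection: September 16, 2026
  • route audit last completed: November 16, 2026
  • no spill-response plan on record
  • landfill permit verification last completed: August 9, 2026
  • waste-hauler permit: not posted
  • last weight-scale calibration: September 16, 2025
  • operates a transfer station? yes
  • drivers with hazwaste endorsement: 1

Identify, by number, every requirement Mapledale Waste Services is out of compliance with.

1, 2, 3, 4, 5, 6, 9

1. tonnage reporting records absent → not met
2. waste-hauler permit absent → not met
3. drivers with hazwaste endorsement 1 < 5 → not met
4. landfill permit verification 133 days ago vs limit 120 → not met
5. condition 'transports medical waste' holds; route audit 34 days ago vs limit 30 → not met
6. vehicle leak inspection 95 days ago vs limit 90 → not met
7. condition 'operates a transfer station' holds; weight-scale calibration 460 days ago vs limit 730 → met
8. condition 'accepts hazardous waste' does not hold → requirement n/a → met
9. spill-response plan absent → not met
Not met: 1, 2, 3, 4, 5, 6, 9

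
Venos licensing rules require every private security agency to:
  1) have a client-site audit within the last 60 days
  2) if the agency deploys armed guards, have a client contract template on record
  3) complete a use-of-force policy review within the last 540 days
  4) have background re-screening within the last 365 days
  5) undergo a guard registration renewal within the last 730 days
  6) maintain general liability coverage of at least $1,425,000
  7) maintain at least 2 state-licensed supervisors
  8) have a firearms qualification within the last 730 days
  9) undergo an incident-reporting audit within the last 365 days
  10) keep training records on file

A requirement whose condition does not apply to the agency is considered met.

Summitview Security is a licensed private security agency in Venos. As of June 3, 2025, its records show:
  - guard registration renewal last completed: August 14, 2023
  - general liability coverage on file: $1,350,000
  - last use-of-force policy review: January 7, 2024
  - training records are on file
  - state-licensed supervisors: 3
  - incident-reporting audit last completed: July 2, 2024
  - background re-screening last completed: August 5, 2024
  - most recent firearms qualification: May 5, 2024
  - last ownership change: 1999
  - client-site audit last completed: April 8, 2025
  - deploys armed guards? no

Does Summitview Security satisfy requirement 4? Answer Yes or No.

4. background re-screening 302 days ago vs limit 365 → met

Yes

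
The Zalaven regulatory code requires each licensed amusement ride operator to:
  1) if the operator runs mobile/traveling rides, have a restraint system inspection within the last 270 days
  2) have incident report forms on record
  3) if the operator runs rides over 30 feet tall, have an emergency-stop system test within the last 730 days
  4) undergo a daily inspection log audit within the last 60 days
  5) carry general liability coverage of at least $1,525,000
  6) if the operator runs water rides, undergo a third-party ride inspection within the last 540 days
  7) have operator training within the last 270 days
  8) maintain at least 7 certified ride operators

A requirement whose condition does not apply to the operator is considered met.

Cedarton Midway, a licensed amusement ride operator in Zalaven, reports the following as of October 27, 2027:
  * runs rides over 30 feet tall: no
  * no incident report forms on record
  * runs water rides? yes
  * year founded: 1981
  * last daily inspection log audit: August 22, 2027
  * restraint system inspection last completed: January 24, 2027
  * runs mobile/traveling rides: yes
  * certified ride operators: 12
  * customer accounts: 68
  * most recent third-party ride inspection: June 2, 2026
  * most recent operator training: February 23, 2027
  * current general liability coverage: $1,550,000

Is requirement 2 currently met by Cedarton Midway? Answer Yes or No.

No

2. incident report forms absent → not met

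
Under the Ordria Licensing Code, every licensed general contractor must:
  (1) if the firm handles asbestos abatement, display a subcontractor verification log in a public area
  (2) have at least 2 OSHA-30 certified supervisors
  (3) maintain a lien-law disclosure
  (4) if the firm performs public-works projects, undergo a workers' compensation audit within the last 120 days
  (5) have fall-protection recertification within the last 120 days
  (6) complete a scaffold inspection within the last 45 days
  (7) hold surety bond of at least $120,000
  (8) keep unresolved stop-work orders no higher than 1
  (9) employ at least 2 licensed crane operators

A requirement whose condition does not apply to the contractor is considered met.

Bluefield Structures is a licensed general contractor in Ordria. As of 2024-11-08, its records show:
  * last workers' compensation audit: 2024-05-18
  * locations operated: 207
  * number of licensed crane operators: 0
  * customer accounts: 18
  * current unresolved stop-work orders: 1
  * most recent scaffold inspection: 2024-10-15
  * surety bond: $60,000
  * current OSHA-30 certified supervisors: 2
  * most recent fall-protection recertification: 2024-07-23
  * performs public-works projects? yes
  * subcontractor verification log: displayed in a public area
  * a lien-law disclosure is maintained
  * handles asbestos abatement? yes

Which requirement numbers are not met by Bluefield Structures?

4, 7, 9

1. condition 'handles asbestos abatement' holds; subcontractor verification log present → met
2. OSHA-30 certified supervisors 2 ≥ 2 → met
3. lien-law disclosure present → met
4. condition 'performs public-works projects' holds; workers' compensation audit 174 days ago vs limit 120 → not met
5. fall-protection recertification 108 days ago vs limit 120 → met
6. scaffold inspection 24 days ago vs limit 45 → met
7. surety bond $60,000 < $120,000 → not met
8. unresolved stop-work orders 1 ≤ 1 → met
9. licensed crane operators 0 < 2 → not met
Not met: 4, 7, 9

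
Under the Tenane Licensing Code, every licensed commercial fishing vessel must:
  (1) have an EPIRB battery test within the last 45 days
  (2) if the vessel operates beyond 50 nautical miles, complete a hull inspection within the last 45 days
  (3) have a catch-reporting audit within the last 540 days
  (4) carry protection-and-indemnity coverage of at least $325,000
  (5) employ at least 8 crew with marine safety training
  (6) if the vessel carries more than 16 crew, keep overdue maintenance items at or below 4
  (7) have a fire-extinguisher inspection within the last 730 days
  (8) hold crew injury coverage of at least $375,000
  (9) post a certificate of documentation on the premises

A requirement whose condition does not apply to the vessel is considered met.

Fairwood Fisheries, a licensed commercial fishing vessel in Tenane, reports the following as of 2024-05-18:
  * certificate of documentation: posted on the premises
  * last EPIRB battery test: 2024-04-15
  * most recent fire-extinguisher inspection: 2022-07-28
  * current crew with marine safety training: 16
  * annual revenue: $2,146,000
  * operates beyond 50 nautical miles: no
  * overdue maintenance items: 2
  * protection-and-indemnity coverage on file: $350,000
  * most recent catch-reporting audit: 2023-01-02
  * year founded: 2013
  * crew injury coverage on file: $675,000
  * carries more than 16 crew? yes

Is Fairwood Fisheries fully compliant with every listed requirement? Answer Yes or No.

Yes

1. EPIRB battery test 33 days ago vs limit 45 → met
2. condition 'operates beyond 50 nautical miles' does not hold → requirement n/a → met
3. catch-reporting audit 502 days ago vs limit 540 → met
4. protection-and-indemnity coverage $350,000 ≥ $325,000 → met
5. crew with marine safety training 16 ≥ 8 → met
6. condition 'carries more than 16 crew' holds; overdue maintenance items 2 ≤ 4 → met
7. fire-extinguisher inspection 660 days ago vs limit 730 → met
8. crew injury coverage $675,000 ≥ $375,000 → met
9. certificate of documentation present → met
All met.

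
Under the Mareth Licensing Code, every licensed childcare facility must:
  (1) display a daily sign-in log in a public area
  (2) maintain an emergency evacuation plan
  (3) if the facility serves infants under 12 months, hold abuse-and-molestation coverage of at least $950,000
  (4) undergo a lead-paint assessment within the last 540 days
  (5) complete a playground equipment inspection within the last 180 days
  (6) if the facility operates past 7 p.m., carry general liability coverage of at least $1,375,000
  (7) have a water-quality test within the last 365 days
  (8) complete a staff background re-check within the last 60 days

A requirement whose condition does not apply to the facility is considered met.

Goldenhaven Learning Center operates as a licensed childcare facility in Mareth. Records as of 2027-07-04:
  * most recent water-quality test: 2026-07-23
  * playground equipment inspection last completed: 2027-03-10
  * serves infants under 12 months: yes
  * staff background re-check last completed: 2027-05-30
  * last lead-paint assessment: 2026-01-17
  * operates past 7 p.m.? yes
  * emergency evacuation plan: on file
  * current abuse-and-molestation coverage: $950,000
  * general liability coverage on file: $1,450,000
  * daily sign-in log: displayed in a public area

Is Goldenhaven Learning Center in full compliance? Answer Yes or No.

1. daily sign-in log present → met
2. emergency evacuation plan present → met
3. condition 'serves infants under 12 months' holds; abuse-and-molestation coverage $950,000 ≥ $950,000 → met
4. lead-paint assessment 533 days ago vs limit 540 → met
5. playground equipment inspection 116 days ago vs limit 180 → met
6. condition 'operates past 7 p.m.' holds; general liability coverage $1,450,000 ≥ $1,375,000 → met
7. water-quality test 346 days ago vs limit 365 → met
8. staff background re-check 35 days ago vs limit 60 → met
All met.

Yes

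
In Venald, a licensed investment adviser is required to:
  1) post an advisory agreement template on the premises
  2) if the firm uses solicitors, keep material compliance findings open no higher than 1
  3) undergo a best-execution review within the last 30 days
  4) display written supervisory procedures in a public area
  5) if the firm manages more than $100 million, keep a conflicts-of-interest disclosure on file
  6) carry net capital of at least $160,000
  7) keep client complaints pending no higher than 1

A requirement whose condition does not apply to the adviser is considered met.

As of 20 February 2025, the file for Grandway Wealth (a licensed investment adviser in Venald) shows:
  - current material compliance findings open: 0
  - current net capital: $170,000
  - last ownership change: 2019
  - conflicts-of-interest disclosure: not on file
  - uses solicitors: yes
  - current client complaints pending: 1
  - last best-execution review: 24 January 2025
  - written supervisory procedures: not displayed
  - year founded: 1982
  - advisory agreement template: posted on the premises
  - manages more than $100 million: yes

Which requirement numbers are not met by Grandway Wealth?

4, 5

1. advisory agreement template present → met
2. condition 'uses solicitors' holds; material compliance findings open 0 ≤ 1 → met
3. best-execution review 27 days ago vs limit 30 → met
4. written supervisory procedures absent → not met
5. condition 'manages more than $100 million' holds; conflicts-of-interest disclosure absent → not met
6. net capital $170,000 ≥ $160,000 → met
7. client complaints pending 1 ≤ 1 → met
Not met: 4, 5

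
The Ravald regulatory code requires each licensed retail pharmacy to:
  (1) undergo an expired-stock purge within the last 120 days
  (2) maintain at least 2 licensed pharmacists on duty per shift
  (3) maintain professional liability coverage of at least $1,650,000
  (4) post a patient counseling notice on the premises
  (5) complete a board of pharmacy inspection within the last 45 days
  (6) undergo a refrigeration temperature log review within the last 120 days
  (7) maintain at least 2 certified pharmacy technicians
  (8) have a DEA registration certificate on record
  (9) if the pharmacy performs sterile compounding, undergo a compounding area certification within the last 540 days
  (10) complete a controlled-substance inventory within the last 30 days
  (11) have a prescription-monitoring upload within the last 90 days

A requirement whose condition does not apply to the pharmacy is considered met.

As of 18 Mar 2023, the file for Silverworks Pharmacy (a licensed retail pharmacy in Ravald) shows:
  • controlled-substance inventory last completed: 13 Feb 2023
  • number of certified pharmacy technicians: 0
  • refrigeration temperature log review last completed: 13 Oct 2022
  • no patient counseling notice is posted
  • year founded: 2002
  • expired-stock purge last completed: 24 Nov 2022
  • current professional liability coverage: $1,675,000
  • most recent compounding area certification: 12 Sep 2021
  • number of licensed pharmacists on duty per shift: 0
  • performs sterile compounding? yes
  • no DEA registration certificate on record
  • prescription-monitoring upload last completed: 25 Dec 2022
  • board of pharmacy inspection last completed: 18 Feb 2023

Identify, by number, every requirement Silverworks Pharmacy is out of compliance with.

2, 4, 6, 7, 8, 9, 10

1. expired-stock purge 114 days ago vs limit 120 → met
2. licensed pharmacists on duty per shift 0 < 2 → not met
3. professional liability coverage $1,675,000 ≥ $1,650,000 → met
4. patient counseling notice absent → not met
5. board of pharmacy inspection 28 days ago vs limit 45 → met
6. refrigeration temperature log review 156 days ago vs limit 120 → not met
7. certified pharmacy technicians 0 < 2 → not met
8. DEA registration certificate absent → not met
9. condition 'performs sterile compounding' holds; compounding area certification 552 days ago vs limit 540 → not met
10. controlled-substance inventory 33 days ago vs limit 30 → not met
11. prescription-monitoring upload 83 days ago vs limit 90 → met
Not met: 2, 4, 6, 7, 8, 9, 10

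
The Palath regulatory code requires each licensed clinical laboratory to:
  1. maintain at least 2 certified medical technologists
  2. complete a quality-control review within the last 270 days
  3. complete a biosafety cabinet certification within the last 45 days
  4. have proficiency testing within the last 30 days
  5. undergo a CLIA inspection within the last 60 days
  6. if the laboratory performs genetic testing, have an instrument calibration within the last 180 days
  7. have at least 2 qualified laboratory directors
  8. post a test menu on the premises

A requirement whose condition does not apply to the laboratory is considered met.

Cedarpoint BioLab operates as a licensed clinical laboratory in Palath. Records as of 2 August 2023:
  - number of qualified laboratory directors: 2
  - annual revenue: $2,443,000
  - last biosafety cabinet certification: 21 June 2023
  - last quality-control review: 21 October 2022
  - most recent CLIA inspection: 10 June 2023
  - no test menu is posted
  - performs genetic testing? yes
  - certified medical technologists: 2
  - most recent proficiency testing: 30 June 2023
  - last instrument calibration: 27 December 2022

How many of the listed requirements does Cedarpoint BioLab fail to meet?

4

1. certified medical technologists 2 ≥ 2 → met
2. quality-control review 285 days ago vs limit 270 → not met
3. biosafety cabinet certification 42 days ago vs limit 45 → met
4. proficiency testing 33 days ago vs limit 30 → not met
5. CLIA inspection 53 days ago vs limit 60 → met
6. condition 'performs genetic testing' holds; instrument calibration 218 days ago vs limit 180 → not met
7. qualified laboratory directors 2 ≥ 2 → met
8. test menu absent → not met
Not met: 4 of 8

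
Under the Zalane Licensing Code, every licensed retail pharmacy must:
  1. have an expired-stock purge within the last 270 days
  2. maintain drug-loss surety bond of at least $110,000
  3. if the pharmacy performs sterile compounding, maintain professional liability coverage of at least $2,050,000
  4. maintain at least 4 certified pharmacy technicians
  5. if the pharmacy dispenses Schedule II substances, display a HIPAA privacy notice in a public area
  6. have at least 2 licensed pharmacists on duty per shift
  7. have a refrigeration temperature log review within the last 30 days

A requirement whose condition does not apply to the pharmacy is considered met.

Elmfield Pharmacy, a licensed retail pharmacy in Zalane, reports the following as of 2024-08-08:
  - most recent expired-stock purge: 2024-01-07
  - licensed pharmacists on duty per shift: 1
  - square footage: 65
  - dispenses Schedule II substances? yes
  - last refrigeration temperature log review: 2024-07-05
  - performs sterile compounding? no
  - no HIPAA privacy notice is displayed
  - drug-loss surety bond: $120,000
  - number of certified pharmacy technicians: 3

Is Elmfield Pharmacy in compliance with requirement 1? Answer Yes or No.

1. expired-stock purge 214 days ago vs limit 270 → met

Yes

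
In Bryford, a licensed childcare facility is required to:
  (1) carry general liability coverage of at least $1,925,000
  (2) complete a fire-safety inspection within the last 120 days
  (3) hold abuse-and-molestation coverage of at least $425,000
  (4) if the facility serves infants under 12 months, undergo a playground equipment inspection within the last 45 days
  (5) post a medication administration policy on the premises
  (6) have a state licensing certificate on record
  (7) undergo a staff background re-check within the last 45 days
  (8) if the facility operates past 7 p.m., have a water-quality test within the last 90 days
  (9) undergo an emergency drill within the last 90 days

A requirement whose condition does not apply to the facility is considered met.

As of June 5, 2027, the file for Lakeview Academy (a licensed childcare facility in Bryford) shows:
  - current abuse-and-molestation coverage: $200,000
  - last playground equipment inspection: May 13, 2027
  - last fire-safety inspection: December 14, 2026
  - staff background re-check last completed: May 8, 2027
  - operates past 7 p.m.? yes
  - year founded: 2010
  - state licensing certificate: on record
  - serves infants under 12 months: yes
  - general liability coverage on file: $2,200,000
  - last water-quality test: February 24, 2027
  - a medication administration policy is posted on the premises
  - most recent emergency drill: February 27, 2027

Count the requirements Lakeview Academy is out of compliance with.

1. general liability coverage $2,200,000 ≥ $1,925,000 → met
2. fire-safety inspection 173 days ago vs limit 120 → not met
3. abuse-and-molestation coverage $200,000 < $425,000 → not met
4. condition 'serves infants under 12 months' holds; playground equipment inspection 23 days ago vs limit 45 → met
5. medication administration policy present → met
6. state licensing certificate present → met
7. staff background re-check 28 days ago vs limit 45 → met
8. condition 'operates past 7 p.m.' holds; water-quality test 101 days ago vs limit 90 → not met
9. emergency drill 98 days ago vs limit 90 → not met
Not met: 4 of 9

4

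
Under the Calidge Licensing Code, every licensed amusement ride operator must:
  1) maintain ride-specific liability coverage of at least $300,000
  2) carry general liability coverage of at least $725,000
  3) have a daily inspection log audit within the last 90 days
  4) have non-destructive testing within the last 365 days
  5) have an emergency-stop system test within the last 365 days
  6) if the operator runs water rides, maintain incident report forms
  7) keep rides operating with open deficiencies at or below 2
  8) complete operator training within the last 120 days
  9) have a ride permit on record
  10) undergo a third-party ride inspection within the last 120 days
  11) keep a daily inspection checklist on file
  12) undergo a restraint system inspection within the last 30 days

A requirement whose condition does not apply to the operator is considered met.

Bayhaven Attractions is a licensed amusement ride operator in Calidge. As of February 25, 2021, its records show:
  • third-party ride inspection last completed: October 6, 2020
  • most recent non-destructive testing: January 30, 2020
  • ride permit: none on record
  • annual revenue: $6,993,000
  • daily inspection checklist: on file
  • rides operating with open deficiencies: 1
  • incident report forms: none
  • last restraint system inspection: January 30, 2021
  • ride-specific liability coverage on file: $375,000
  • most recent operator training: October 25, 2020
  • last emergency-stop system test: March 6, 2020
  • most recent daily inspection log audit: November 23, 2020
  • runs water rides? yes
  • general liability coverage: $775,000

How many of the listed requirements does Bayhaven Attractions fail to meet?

1. ride-specific liability coverage $375,000 ≥ $300,000 → met
2. general liability coverage $775,000 ≥ $725,000 → met
3. daily inspection log audit 94 days ago vs limit 90 → not met
4. non-destructive testing 392 days ago vs limit 365 → not met
5. emergency-stop system test 356 days ago vs limit 365 → met
6. condition 'runs water rides' holds; incident report forms absent → not met
7. rides operating with open deficiencies 1 ≤ 2 → met
8. operator training 123 days ago vs limit 120 → not met
9. ride permit absent → not met
10. third-party ride inspection 142 days ago vs limit 120 → not met
11. daily inspection checklist present → met
12. restraint system inspection 26 days ago vs limit 30 → met
Not met: 6 of 12

6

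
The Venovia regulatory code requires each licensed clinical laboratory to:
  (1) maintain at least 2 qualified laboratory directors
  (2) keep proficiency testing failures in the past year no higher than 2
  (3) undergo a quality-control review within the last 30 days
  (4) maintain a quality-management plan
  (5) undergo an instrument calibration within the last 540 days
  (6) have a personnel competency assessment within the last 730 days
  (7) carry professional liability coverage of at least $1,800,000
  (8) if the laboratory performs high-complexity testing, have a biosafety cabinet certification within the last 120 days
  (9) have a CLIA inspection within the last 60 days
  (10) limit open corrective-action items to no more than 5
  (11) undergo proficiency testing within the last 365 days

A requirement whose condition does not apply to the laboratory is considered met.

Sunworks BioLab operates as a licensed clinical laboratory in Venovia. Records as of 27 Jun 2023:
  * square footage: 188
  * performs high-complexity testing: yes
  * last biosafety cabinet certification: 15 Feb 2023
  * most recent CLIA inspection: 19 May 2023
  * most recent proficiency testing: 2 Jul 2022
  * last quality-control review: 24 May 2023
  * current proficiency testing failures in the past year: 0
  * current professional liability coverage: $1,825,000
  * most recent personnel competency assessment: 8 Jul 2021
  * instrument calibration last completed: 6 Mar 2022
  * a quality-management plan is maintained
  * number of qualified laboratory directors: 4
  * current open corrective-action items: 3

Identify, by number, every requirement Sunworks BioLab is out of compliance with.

3, 8

1. qualified laboratory directors 4 ≥ 2 → met
2. proficiency testing failures in the past year 0 ≤ 2 → met
3. quality-control review 34 days ago vs limit 30 → not met
4. quality-management plan present → met
5. instrument calibration 478 days ago vs limit 540 → met
6. personnel competency assessment 719 days ago vs limit 730 → met
7. professional liability coverage $1,825,000 ≥ $1,800,000 → met
8. condition 'performs high-complexity testing' holds; biosafety cabinet certification 132 days ago vs limit 120 → not met
9. CLIA inspection 39 days ago vs limit 60 → met
10. open corrective-action items 3 ≤ 5 → met
11. proficiency testing 360 days ago vs limit 365 → met
Not met: 3, 8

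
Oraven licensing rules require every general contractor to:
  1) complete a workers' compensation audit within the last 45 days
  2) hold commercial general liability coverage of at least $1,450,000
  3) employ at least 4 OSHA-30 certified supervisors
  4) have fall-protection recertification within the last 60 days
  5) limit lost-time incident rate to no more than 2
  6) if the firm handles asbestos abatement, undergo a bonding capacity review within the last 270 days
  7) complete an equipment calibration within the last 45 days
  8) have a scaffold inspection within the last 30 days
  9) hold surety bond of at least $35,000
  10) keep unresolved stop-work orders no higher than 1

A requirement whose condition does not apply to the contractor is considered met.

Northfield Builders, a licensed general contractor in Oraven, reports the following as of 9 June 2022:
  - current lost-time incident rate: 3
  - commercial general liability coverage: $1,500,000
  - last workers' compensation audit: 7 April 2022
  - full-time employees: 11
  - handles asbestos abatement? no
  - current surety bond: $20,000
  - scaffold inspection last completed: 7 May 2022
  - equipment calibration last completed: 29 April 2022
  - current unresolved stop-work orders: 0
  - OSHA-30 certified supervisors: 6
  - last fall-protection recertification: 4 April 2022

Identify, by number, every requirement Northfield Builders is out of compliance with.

1. workers' compensation audit 63 days ago vs limit 45 → not met
2. commercial general liability coverage $1,500,000 ≥ $1,450,000 → met
3. OSHA-30 certified supervisors 6 ≥ 4 → met
4. fall-protection recertification 66 days ago vs limit 60 → not met
5. lost-time incident rate 3 > 2 → not met
6. condition 'handles asbestos abatement' does not hold → requirement n/a → met
7. equipment calibration 41 days ago vs limit 45 → met
8. scaffold inspection 33 days ago vs limit 30 → not met
9. surety bond $20,000 < $35,000 → not met
10. unresolved stop-work orders 0 ≤ 1 → met
Not met: 1, 4, 5, 8, 9

1, 4, 5, 8, 9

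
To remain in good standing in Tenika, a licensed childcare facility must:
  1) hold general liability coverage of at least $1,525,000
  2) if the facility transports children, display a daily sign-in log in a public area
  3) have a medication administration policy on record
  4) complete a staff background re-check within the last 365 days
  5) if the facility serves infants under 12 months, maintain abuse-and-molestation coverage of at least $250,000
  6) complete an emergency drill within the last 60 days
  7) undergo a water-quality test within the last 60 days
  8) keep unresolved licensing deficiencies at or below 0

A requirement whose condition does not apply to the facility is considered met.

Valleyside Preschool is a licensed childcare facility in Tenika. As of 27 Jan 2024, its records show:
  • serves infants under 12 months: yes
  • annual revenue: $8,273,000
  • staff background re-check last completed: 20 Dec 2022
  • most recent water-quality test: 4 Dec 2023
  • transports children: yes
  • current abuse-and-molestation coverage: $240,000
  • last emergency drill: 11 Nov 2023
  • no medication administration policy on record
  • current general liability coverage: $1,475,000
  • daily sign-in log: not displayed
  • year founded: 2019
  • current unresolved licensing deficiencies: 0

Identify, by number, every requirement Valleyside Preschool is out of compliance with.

1. general liability coverage $1,475,000 < $1,525,000 → not met
2. condition 'transports children' holds; daily sign-in log absent → not met
3. medication administration policy absent → not met
4. staff background re-check 403 days ago vs limit 365 → not met
5. condition 'serves infants under 12 months' holds; abuse-and-molestation coverage $240,000 < $250,000 → not met
6. emergency drill 77 days ago vs limit 60 → not met
7. water-quality test 54 days ago vs limit 60 → met
8. unresolved licensing deficiencies 0 ≤ 0 → met
Not met: 1, 2, 3, 4, 5, 6

1, 2, 3, 4, 5, 6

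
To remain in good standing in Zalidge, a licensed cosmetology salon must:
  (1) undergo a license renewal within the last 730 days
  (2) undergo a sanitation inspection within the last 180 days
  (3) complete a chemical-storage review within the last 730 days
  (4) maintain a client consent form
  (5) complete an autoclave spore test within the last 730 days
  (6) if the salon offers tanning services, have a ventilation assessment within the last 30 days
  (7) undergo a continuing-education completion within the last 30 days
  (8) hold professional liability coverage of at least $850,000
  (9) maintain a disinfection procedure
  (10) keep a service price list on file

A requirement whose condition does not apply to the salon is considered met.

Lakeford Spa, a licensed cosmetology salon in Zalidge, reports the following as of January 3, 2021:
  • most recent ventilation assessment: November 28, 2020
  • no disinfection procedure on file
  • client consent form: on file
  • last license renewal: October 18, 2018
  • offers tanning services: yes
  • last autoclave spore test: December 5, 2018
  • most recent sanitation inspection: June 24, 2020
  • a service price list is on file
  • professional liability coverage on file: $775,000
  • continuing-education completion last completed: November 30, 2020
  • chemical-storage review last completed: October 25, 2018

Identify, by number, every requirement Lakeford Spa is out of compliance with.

1, 2, 3, 5, 6, 7, 8, 9

1. license renewal 808 days ago vs limit 730 → not met
2. sanitation inspection 193 days ago vs limit 180 → not met
3. chemical-storage review 801 days ago vs limit 730 → not met
4. client consent form present → met
5. autoclave spore test 760 days ago vs limit 730 → not met
6. condition 'offers tanning services' holds; ventilation assessment 36 days ago vs limit 30 → not met
7. continuing-education completion 34 days ago vs limit 30 → not met
8. professional liability coverage $775,000 < $850,000 → not met
9. disinfection procedure absent → not met
10. service price list present → met
Not met: 1, 2, 3, 5, 6, 7, 8, 9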